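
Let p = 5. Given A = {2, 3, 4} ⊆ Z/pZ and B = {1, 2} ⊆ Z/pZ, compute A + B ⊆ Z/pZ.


Work in Z/5Z: reduce every sum a + b modulo 5.
Enumerate all 6 pairs:
a = 2: 2+1=3, 2+2=4
a = 3: 3+1=4, 3+2=0
a = 4: 4+1=0, 4+2=1
Distinct residues collected: {0, 1, 3, 4}
|A + B| = 4 (out of 5 total residues).

A + B = {0, 1, 3, 4}


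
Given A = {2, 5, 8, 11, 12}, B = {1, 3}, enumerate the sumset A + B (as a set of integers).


A + B = {a + b : a ∈ A, b ∈ B}.
Enumerate all |A|·|B| = 5·2 = 10 pairs (a, b) and collect distinct sums.
a = 2: 2+1=3, 2+3=5
a = 5: 5+1=6, 5+3=8
a = 8: 8+1=9, 8+3=11
a = 11: 11+1=12, 11+3=14
a = 12: 12+1=13, 12+3=15
Collecting distinct sums: A + B = {3, 5, 6, 8, 9, 11, 12, 13, 14, 15}
|A + B| = 10

A + B = {3, 5, 6, 8, 9, 11, 12, 13, 14, 15}


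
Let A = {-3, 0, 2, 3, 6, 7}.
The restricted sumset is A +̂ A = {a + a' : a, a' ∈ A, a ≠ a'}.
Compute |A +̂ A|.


Restricted sumset: A +̂ A = {a + a' : a ∈ A, a' ∈ A, a ≠ a'}.
Equivalently, take A + A and drop any sum 2a that is achievable ONLY as a + a for a ∈ A (i.e. sums representable only with equal summands).
Enumerate pairs (a, a') with a < a' (symmetric, so each unordered pair gives one sum; this covers all a ≠ a'):
  -3 + 0 = -3
  -3 + 2 = -1
  -3 + 3 = 0
  -3 + 6 = 3
  -3 + 7 = 4
  0 + 2 = 2
  0 + 3 = 3
  0 + 6 = 6
  0 + 7 = 7
  2 + 3 = 5
  2 + 6 = 8
  2 + 7 = 9
  3 + 6 = 9
  3 + 7 = 10
  6 + 7 = 13
Collected distinct sums: {-3, -1, 0, 2, 3, 4, 5, 6, 7, 8, 9, 10, 13}
|A +̂ A| = 13
(Reference bound: |A +̂ A| ≥ 2|A| - 3 for |A| ≥ 2, with |A| = 6 giving ≥ 9.)

|A +̂ A| = 13


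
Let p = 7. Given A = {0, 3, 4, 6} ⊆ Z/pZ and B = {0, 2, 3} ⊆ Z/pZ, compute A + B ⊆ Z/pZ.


Work in Z/7Z: reduce every sum a + b modulo 7.
Enumerate all 12 pairs:
a = 0: 0+0=0, 0+2=2, 0+3=3
a = 3: 3+0=3, 3+2=5, 3+3=6
a = 4: 4+0=4, 4+2=6, 4+3=0
a = 6: 6+0=6, 6+2=1, 6+3=2
Distinct residues collected: {0, 1, 2, 3, 4, 5, 6}
|A + B| = 7 (out of 7 total residues).

A + B = {0, 1, 2, 3, 4, 5, 6}


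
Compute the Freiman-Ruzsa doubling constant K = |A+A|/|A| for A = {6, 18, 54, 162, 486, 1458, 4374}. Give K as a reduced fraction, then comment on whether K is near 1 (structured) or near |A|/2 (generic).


|A| = 7.
Compute A + A by enumerating all 49 pairs.
A + A = {12, 24, 36, 60, 72, 108, 168, 180, 216, 324, 492, 504, 540, 648, 972, 1464, 1476, 1512, 1620, 1944, 2916, 4380, 4392, 4428, 4536, 4860, 5832, 8748}, so |A + A| = 28.
K = |A + A| / |A| = 28/7 = 4/1 ≈ 4.0000.
Reference: AP of size 7 gives K = 13/7 ≈ 1.8571; a fully generic set of size 7 gives K ≈ 4.0000.

|A| = 7, |A + A| = 28, K = 28/7 = 4/1.


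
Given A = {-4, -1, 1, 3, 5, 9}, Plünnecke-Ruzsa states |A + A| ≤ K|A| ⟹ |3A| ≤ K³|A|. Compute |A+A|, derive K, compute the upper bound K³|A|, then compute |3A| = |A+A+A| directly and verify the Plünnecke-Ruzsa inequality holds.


|A| = 6.
Step 1: Compute A + A by enumerating all 36 pairs.
A + A = {-8, -5, -3, -2, -1, 0, 1, 2, 4, 5, 6, 8, 10, 12, 14, 18}, so |A + A| = 16.
Step 2: Doubling constant K = |A + A|/|A| = 16/6 = 16/6 ≈ 2.6667.
Step 3: Plünnecke-Ruzsa gives |3A| ≤ K³·|A| = (2.6667)³ · 6 ≈ 113.7778.
Step 4: Compute 3A = A + A + A directly by enumerating all triples (a,b,c) ∈ A³; |3A| = 29.
Step 5: Check 29 ≤ 113.7778? Yes ✓.

K = 16/6, Plünnecke-Ruzsa bound K³|A| ≈ 113.7778, |3A| = 29, inequality holds.


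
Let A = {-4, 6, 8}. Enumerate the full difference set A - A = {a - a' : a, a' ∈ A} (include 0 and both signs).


A - A = {a - a' : a, a' ∈ A}.
Compute a - a' for each ordered pair (a, a'):
a = -4: -4--4=0, -4-6=-10, -4-8=-12
a = 6: 6--4=10, 6-6=0, 6-8=-2
a = 8: 8--4=12, 8-6=2, 8-8=0
Collecting distinct values (and noting 0 appears from a-a):
A - A = {-12, -10, -2, 0, 2, 10, 12}
|A - A| = 7

A - A = {-12, -10, -2, 0, 2, 10, 12}


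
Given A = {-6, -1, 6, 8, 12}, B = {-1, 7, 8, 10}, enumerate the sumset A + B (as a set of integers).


A + B = {a + b : a ∈ A, b ∈ B}.
Enumerate all |A|·|B| = 5·4 = 20 pairs (a, b) and collect distinct sums.
a = -6: -6+-1=-7, -6+7=1, -6+8=2, -6+10=4
a = -1: -1+-1=-2, -1+7=6, -1+8=7, -1+10=9
a = 6: 6+-1=5, 6+7=13, 6+8=14, 6+10=16
a = 8: 8+-1=7, 8+7=15, 8+8=16, 8+10=18
a = 12: 12+-1=11, 12+7=19, 12+8=20, 12+10=22
Collecting distinct sums: A + B = {-7, -2, 1, 2, 4, 5, 6, 7, 9, 11, 13, 14, 15, 16, 18, 19, 20, 22}
|A + B| = 18

A + B = {-7, -2, 1, 2, 4, 5, 6, 7, 9, 11, 13, 14, 15, 16, 18, 19, 20, 22}


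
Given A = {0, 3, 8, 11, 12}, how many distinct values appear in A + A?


A + A = {a + a' : a, a' ∈ A}; |A| = 5.
General bounds: 2|A| - 1 ≤ |A + A| ≤ |A|(|A|+1)/2, i.e. 9 ≤ |A + A| ≤ 15.
Lower bound 2|A|-1 is attained iff A is an arithmetic progression.
Enumerate sums a + a' for a ≤ a' (symmetric, so this suffices):
a = 0: 0+0=0, 0+3=3, 0+8=8, 0+11=11, 0+12=12
a = 3: 3+3=6, 3+8=11, 3+11=14, 3+12=15
a = 8: 8+8=16, 8+11=19, 8+12=20
a = 11: 11+11=22, 11+12=23
a = 12: 12+12=24
Distinct sums: {0, 3, 6, 8, 11, 12, 14, 15, 16, 19, 20, 22, 23, 24}
|A + A| = 14

|A + A| = 14


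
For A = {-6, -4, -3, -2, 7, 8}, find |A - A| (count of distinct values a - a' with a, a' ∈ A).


A - A = {a - a' : a, a' ∈ A}; |A| = 6.
Bounds: 2|A|-1 ≤ |A - A| ≤ |A|² - |A| + 1, i.e. 11 ≤ |A - A| ≤ 31.
Note: 0 ∈ A - A always (from a - a). The set is symmetric: if d ∈ A - A then -d ∈ A - A.
Enumerate nonzero differences d = a - a' with a > a' (then include -d):
Positive differences: {1, 2, 3, 4, 9, 10, 11, 12, 13, 14}
Full difference set: {0} ∪ (positive diffs) ∪ (negative diffs).
|A - A| = 1 + 2·10 = 21 (matches direct enumeration: 21).

|A - A| = 21


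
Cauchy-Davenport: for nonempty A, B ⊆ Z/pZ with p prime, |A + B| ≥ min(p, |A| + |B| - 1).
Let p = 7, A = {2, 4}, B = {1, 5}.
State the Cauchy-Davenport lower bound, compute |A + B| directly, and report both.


Cauchy-Davenport: |A + B| ≥ min(p, |A| + |B| - 1) for A, B nonempty in Z/pZ.
|A| = 2, |B| = 2, p = 7.
CD lower bound = min(7, 2 + 2 - 1) = min(7, 3) = 3.
Compute A + B mod 7 directly:
a = 2: 2+1=3, 2+5=0
a = 4: 4+1=5, 4+5=2
A + B = {0, 2, 3, 5}, so |A + B| = 4.
Verify: 4 ≥ 3? Yes ✓.

CD lower bound = 3, actual |A + B| = 4.


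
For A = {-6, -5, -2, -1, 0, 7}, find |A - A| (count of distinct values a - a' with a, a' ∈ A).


A - A = {a - a' : a, a' ∈ A}; |A| = 6.
Bounds: 2|A|-1 ≤ |A - A| ≤ |A|² - |A| + 1, i.e. 11 ≤ |A - A| ≤ 31.
Note: 0 ∈ A - A always (from a - a). The set is symmetric: if d ∈ A - A then -d ∈ A - A.
Enumerate nonzero differences d = a - a' with a > a' (then include -d):
Positive differences: {1, 2, 3, 4, 5, 6, 7, 8, 9, 12, 13}
Full difference set: {0} ∪ (positive diffs) ∪ (negative diffs).
|A - A| = 1 + 2·11 = 23 (matches direct enumeration: 23).

|A - A| = 23


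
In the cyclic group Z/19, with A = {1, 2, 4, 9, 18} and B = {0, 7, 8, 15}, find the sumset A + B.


Work in Z/19Z: reduce every sum a + b modulo 19.
Enumerate all 20 pairs:
a = 1: 1+0=1, 1+7=8, 1+8=9, 1+15=16
a = 2: 2+0=2, 2+7=9, 2+8=10, 2+15=17
a = 4: 4+0=4, 4+7=11, 4+8=12, 4+15=0
a = 9: 9+0=9, 9+7=16, 9+8=17, 9+15=5
a = 18: 18+0=18, 18+7=6, 18+8=7, 18+15=14
Distinct residues collected: {0, 1, 2, 4, 5, 6, 7, 8, 9, 10, 11, 12, 14, 16, 17, 18}
|A + B| = 16 (out of 19 total residues).

A + B = {0, 1, 2, 4, 5, 6, 7, 8, 9, 10, 11, 12, 14, 16, 17, 18}


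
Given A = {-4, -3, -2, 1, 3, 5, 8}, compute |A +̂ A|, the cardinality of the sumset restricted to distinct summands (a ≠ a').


Restricted sumset: A +̂ A = {a + a' : a ∈ A, a' ∈ A, a ≠ a'}.
Equivalently, take A + A and drop any sum 2a that is achievable ONLY as a + a for a ∈ A (i.e. sums representable only with equal summands).
Enumerate pairs (a, a') with a < a' (symmetric, so each unordered pair gives one sum; this covers all a ≠ a'):
  -4 + -3 = -7
  -4 + -2 = -6
  -4 + 1 = -3
  -4 + 3 = -1
  -4 + 5 = 1
  -4 + 8 = 4
  -3 + -2 = -5
  -3 + 1 = -2
  -3 + 3 = 0
  -3 + 5 = 2
  -3 + 8 = 5
  -2 + 1 = -1
  -2 + 3 = 1
  -2 + 5 = 3
  -2 + 8 = 6
  1 + 3 = 4
  1 + 5 = 6
  1 + 8 = 9
  3 + 5 = 8
  3 + 8 = 11
  5 + 8 = 13
Collected distinct sums: {-7, -6, -5, -3, -2, -1, 0, 1, 2, 3, 4, 5, 6, 8, 9, 11, 13}
|A +̂ A| = 17
(Reference bound: |A +̂ A| ≥ 2|A| - 3 for |A| ≥ 2, with |A| = 7 giving ≥ 11.)

|A +̂ A| = 17


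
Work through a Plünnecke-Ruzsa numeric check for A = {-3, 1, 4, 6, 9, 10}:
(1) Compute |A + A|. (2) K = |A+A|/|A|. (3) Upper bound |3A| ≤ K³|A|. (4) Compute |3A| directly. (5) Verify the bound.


|A| = 6.
Step 1: Compute A + A by enumerating all 36 pairs.
A + A = {-6, -2, 1, 2, 3, 5, 6, 7, 8, 10, 11, 12, 13, 14, 15, 16, 18, 19, 20}, so |A + A| = 19.
Step 2: Doubling constant K = |A + A|/|A| = 19/6 = 19/6 ≈ 3.1667.
Step 3: Plünnecke-Ruzsa gives |3A| ≤ K³·|A| = (3.1667)³ · 6 ≈ 190.5278.
Step 4: Compute 3A = A + A + A directly by enumerating all triples (a,b,c) ∈ A³; |3A| = 34.
Step 5: Check 34 ≤ 190.5278? Yes ✓.

K = 19/6, Plünnecke-Ruzsa bound K³|A| ≈ 190.5278, |3A| = 34, inequality holds.


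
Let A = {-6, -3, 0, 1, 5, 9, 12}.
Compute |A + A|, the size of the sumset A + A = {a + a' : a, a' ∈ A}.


A + A = {a + a' : a, a' ∈ A}; |A| = 7.
General bounds: 2|A| - 1 ≤ |A + A| ≤ |A|(|A|+1)/2, i.e. 13 ≤ |A + A| ≤ 28.
Lower bound 2|A|-1 is attained iff A is an arithmetic progression.
Enumerate sums a + a' for a ≤ a' (symmetric, so this suffices):
a = -6: -6+-6=-12, -6+-3=-9, -6+0=-6, -6+1=-5, -6+5=-1, -6+9=3, -6+12=6
a = -3: -3+-3=-6, -3+0=-3, -3+1=-2, -3+5=2, -3+9=6, -3+12=9
a = 0: 0+0=0, 0+1=1, 0+5=5, 0+9=9, 0+12=12
a = 1: 1+1=2, 1+5=6, 1+9=10, 1+12=13
a = 5: 5+5=10, 5+9=14, 5+12=17
a = 9: 9+9=18, 9+12=21
a = 12: 12+12=24
Distinct sums: {-12, -9, -6, -5, -3, -2, -1, 0, 1, 2, 3, 5, 6, 9, 10, 12, 13, 14, 17, 18, 21, 24}
|A + A| = 22

|A + A| = 22


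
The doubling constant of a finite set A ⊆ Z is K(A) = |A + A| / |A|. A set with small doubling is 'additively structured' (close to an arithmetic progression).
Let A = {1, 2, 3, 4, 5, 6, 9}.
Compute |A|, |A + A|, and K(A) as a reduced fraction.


|A| = 7.
Compute A + A by enumerating all 49 pairs.
A + A = {2, 3, 4, 5, 6, 7, 8, 9, 10, 11, 12, 13, 14, 15, 18}, so |A + A| = 15.
K = |A + A| / |A| = 15/7 (already in lowest terms) ≈ 2.1429.
Reference: AP of size 7 gives K = 13/7 ≈ 1.8571; a fully generic set of size 7 gives K ≈ 4.0000.

|A| = 7, |A + A| = 15, K = 15/7.


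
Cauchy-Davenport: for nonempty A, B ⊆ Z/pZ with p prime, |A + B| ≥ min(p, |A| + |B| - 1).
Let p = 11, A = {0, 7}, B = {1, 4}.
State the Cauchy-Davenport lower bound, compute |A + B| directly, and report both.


Cauchy-Davenport: |A + B| ≥ min(p, |A| + |B| - 1) for A, B nonempty in Z/pZ.
|A| = 2, |B| = 2, p = 11.
CD lower bound = min(11, 2 + 2 - 1) = min(11, 3) = 3.
Compute A + B mod 11 directly:
a = 0: 0+1=1, 0+4=4
a = 7: 7+1=8, 7+4=0
A + B = {0, 1, 4, 8}, so |A + B| = 4.
Verify: 4 ≥ 3? Yes ✓.

CD lower bound = 3, actual |A + B| = 4.


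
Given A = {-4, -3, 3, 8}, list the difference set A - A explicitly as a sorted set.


A - A = {a - a' : a, a' ∈ A}.
Compute a - a' for each ordered pair (a, a'):
a = -4: -4--4=0, -4--3=-1, -4-3=-7, -4-8=-12
a = -3: -3--4=1, -3--3=0, -3-3=-6, -3-8=-11
a = 3: 3--4=7, 3--3=6, 3-3=0, 3-8=-5
a = 8: 8--4=12, 8--3=11, 8-3=5, 8-8=0
Collecting distinct values (and noting 0 appears from a-a):
A - A = {-12, -11, -7, -6, -5, -1, 0, 1, 5, 6, 7, 11, 12}
|A - A| = 13

A - A = {-12, -11, -7, -6, -5, -1, 0, 1, 5, 6, 7, 11, 12}


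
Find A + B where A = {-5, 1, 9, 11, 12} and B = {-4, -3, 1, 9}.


A + B = {a + b : a ∈ A, b ∈ B}.
Enumerate all |A|·|B| = 5·4 = 20 pairs (a, b) and collect distinct sums.
a = -5: -5+-4=-9, -5+-3=-8, -5+1=-4, -5+9=4
a = 1: 1+-4=-3, 1+-3=-2, 1+1=2, 1+9=10
a = 9: 9+-4=5, 9+-3=6, 9+1=10, 9+9=18
a = 11: 11+-4=7, 11+-3=8, 11+1=12, 11+9=20
a = 12: 12+-4=8, 12+-3=9, 12+1=13, 12+9=21
Collecting distinct sums: A + B = {-9, -8, -4, -3, -2, 2, 4, 5, 6, 7, 8, 9, 10, 12, 13, 18, 20, 21}
|A + B| = 18

A + B = {-9, -8, -4, -3, -2, 2, 4, 5, 6, 7, 8, 9, 10, 12, 13, 18, 20, 21}


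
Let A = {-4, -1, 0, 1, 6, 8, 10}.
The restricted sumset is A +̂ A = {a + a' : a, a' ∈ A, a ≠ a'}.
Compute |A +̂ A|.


Restricted sumset: A +̂ A = {a + a' : a ∈ A, a' ∈ A, a ≠ a'}.
Equivalently, take A + A and drop any sum 2a that is achievable ONLY as a + a for a ∈ A (i.e. sums representable only with equal summands).
Enumerate pairs (a, a') with a < a' (symmetric, so each unordered pair gives one sum; this covers all a ≠ a'):
  -4 + -1 = -5
  -4 + 0 = -4
  -4 + 1 = -3
  -4 + 6 = 2
  -4 + 8 = 4
  -4 + 10 = 6
  -1 + 0 = -1
  -1 + 1 = 0
  -1 + 6 = 5
  -1 + 8 = 7
  -1 + 10 = 9
  0 + 1 = 1
  0 + 6 = 6
  0 + 8 = 8
  0 + 10 = 10
  1 + 6 = 7
  1 + 8 = 9
  1 + 10 = 11
  6 + 8 = 14
  6 + 10 = 16
  8 + 10 = 18
Collected distinct sums: {-5, -4, -3, -1, 0, 1, 2, 4, 5, 6, 7, 8, 9, 10, 11, 14, 16, 18}
|A +̂ A| = 18
(Reference bound: |A +̂ A| ≥ 2|A| - 3 for |A| ≥ 2, with |A| = 7 giving ≥ 11.)

|A +̂ A| = 18


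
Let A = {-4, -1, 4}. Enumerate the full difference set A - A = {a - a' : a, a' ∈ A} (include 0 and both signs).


A - A = {a - a' : a, a' ∈ A}.
Compute a - a' for each ordered pair (a, a'):
a = -4: -4--4=0, -4--1=-3, -4-4=-8
a = -1: -1--4=3, -1--1=0, -1-4=-5
a = 4: 4--4=8, 4--1=5, 4-4=0
Collecting distinct values (and noting 0 appears from a-a):
A - A = {-8, -5, -3, 0, 3, 5, 8}
|A - A| = 7

A - A = {-8, -5, -3, 0, 3, 5, 8}


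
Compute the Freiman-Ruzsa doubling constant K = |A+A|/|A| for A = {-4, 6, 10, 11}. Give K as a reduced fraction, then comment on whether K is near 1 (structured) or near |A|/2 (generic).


|A| = 4.
Compute A + A by enumerating all 16 pairs.
A + A = {-8, 2, 6, 7, 12, 16, 17, 20, 21, 22}, so |A + A| = 10.
K = |A + A| / |A| = 10/4 = 5/2 ≈ 2.5000.
Reference: AP of size 4 gives K = 7/4 ≈ 1.7500; a fully generic set of size 4 gives K ≈ 2.5000.

|A| = 4, |A + A| = 10, K = 10/4 = 5/2.


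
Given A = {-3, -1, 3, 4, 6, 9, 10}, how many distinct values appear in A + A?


A + A = {a + a' : a, a' ∈ A}; |A| = 7.
General bounds: 2|A| - 1 ≤ |A + A| ≤ |A|(|A|+1)/2, i.e. 13 ≤ |A + A| ≤ 28.
Lower bound 2|A|-1 is attained iff A is an arithmetic progression.
Enumerate sums a + a' for a ≤ a' (symmetric, so this suffices):
a = -3: -3+-3=-6, -3+-1=-4, -3+3=0, -3+4=1, -3+6=3, -3+9=6, -3+10=7
a = -1: -1+-1=-2, -1+3=2, -1+4=3, -1+6=5, -1+9=8, -1+10=9
a = 3: 3+3=6, 3+4=7, 3+6=9, 3+9=12, 3+10=13
a = 4: 4+4=8, 4+6=10, 4+9=13, 4+10=14
a = 6: 6+6=12, 6+9=15, 6+10=16
a = 9: 9+9=18, 9+10=19
a = 10: 10+10=20
Distinct sums: {-6, -4, -2, 0, 1, 2, 3, 5, 6, 7, 8, 9, 10, 12, 13, 14, 15, 16, 18, 19, 20}
|A + A| = 21

|A + A| = 21


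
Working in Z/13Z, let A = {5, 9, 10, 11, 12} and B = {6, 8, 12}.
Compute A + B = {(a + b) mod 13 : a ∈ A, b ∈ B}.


Work in Z/13Z: reduce every sum a + b modulo 13.
Enumerate all 15 pairs:
a = 5: 5+6=11, 5+8=0, 5+12=4
a = 9: 9+6=2, 9+8=4, 9+12=8
a = 10: 10+6=3, 10+8=5, 10+12=9
a = 11: 11+6=4, 11+8=6, 11+12=10
a = 12: 12+6=5, 12+8=7, 12+12=11
Distinct residues collected: {0, 2, 3, 4, 5, 6, 7, 8, 9, 10, 11}
|A + B| = 11 (out of 13 total residues).

A + B = {0, 2, 3, 4, 5, 6, 7, 8, 9, 10, 11}


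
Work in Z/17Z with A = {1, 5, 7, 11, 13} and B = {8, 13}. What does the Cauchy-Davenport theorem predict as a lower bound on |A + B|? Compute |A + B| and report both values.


Cauchy-Davenport: |A + B| ≥ min(p, |A| + |B| - 1) for A, B nonempty in Z/pZ.
|A| = 5, |B| = 2, p = 17.
CD lower bound = min(17, 5 + 2 - 1) = min(17, 6) = 6.
Compute A + B mod 17 directly:
a = 1: 1+8=9, 1+13=14
a = 5: 5+8=13, 5+13=1
a = 7: 7+8=15, 7+13=3
a = 11: 11+8=2, 11+13=7
a = 13: 13+8=4, 13+13=9
A + B = {1, 2, 3, 4, 7, 9, 13, 14, 15}, so |A + B| = 9.
Verify: 9 ≥ 6? Yes ✓.

CD lower bound = 6, actual |A + B| = 9.


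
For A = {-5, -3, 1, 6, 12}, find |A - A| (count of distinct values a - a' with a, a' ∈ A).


A - A = {a - a' : a, a' ∈ A}; |A| = 5.
Bounds: 2|A|-1 ≤ |A - A| ≤ |A|² - |A| + 1, i.e. 9 ≤ |A - A| ≤ 21.
Note: 0 ∈ A - A always (from a - a). The set is symmetric: if d ∈ A - A then -d ∈ A - A.
Enumerate nonzero differences d = a - a' with a > a' (then include -d):
Positive differences: {2, 4, 5, 6, 9, 11, 15, 17}
Full difference set: {0} ∪ (positive diffs) ∪ (negative diffs).
|A - A| = 1 + 2·8 = 17 (matches direct enumeration: 17).

|A - A| = 17


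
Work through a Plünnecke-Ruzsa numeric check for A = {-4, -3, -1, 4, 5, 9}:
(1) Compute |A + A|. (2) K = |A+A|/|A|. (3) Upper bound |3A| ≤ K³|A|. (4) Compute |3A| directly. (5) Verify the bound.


|A| = 6.
Step 1: Compute A + A by enumerating all 36 pairs.
A + A = {-8, -7, -6, -5, -4, -2, 0, 1, 2, 3, 4, 5, 6, 8, 9, 10, 13, 14, 18}, so |A + A| = 19.
Step 2: Doubling constant K = |A + A|/|A| = 19/6 = 19/6 ≈ 3.1667.
Step 3: Plünnecke-Ruzsa gives |3A| ≤ K³·|A| = (3.1667)³ · 6 ≈ 190.5278.
Step 4: Compute 3A = A + A + A directly by enumerating all triples (a,b,c) ∈ A³; |3A| = 34.
Step 5: Check 34 ≤ 190.5278? Yes ✓.

K = 19/6, Plünnecke-Ruzsa bound K³|A| ≈ 190.5278, |3A| = 34, inequality holds.


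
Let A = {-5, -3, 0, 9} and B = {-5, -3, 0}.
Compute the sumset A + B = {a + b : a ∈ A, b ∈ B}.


A + B = {a + b : a ∈ A, b ∈ B}.
Enumerate all |A|·|B| = 4·3 = 12 pairs (a, b) and collect distinct sums.
a = -5: -5+-5=-10, -5+-3=-8, -5+0=-5
a = -3: -3+-5=-8, -3+-3=-6, -3+0=-3
a = 0: 0+-5=-5, 0+-3=-3, 0+0=0
a = 9: 9+-5=4, 9+-3=6, 9+0=9
Collecting distinct sums: A + B = {-10, -8, -6, -5, -3, 0, 4, 6, 9}
|A + B| = 9

A + B = {-10, -8, -6, -5, -3, 0, 4, 6, 9}


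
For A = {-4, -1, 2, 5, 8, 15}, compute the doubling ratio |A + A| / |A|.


|A| = 6.
Compute A + A by enumerating all 36 pairs.
A + A = {-8, -5, -2, 1, 4, 7, 10, 11, 13, 14, 16, 17, 20, 23, 30}, so |A + A| = 15.
K = |A + A| / |A| = 15/6 = 5/2 ≈ 2.5000.
Reference: AP of size 6 gives K = 11/6 ≈ 1.8333; a fully generic set of size 6 gives K ≈ 3.5000.

|A| = 6, |A + A| = 15, K = 15/6 = 5/2.


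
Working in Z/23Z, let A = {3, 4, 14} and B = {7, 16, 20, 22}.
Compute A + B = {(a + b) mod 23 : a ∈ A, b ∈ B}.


Work in Z/23Z: reduce every sum a + b modulo 23.
Enumerate all 12 pairs:
a = 3: 3+7=10, 3+16=19, 3+20=0, 3+22=2
a = 4: 4+7=11, 4+16=20, 4+20=1, 4+22=3
a = 14: 14+7=21, 14+16=7, 14+20=11, 14+22=13
Distinct residues collected: {0, 1, 2, 3, 7, 10, 11, 13, 19, 20, 21}
|A + B| = 11 (out of 23 total residues).

A + B = {0, 1, 2, 3, 7, 10, 11, 13, 19, 20, 21}


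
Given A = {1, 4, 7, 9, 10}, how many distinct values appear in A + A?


A + A = {a + a' : a, a' ∈ A}; |A| = 5.
General bounds: 2|A| - 1 ≤ |A + A| ≤ |A|(|A|+1)/2, i.e. 9 ≤ |A + A| ≤ 15.
Lower bound 2|A|-1 is attained iff A is an arithmetic progression.
Enumerate sums a + a' for a ≤ a' (symmetric, so this suffices):
a = 1: 1+1=2, 1+4=5, 1+7=8, 1+9=10, 1+10=11
a = 4: 4+4=8, 4+7=11, 4+9=13, 4+10=14
a = 7: 7+7=14, 7+9=16, 7+10=17
a = 9: 9+9=18, 9+10=19
a = 10: 10+10=20
Distinct sums: {2, 5, 8, 10, 11, 13, 14, 16, 17, 18, 19, 20}
|A + A| = 12

|A + A| = 12


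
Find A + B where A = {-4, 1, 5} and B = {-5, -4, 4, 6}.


A + B = {a + b : a ∈ A, b ∈ B}.
Enumerate all |A|·|B| = 3·4 = 12 pairs (a, b) and collect distinct sums.
a = -4: -4+-5=-9, -4+-4=-8, -4+4=0, -4+6=2
a = 1: 1+-5=-4, 1+-4=-3, 1+4=5, 1+6=7
a = 5: 5+-5=0, 5+-4=1, 5+4=9, 5+6=11
Collecting distinct sums: A + B = {-9, -8, -4, -3, 0, 1, 2, 5, 7, 9, 11}
|A + B| = 11

A + B = {-9, -8, -4, -3, 0, 1, 2, 5, 7, 9, 11}


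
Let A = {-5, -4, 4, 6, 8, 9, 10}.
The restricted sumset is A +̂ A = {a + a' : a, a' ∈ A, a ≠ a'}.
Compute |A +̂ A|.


Restricted sumset: A +̂ A = {a + a' : a ∈ A, a' ∈ A, a ≠ a'}.
Equivalently, take A + A and drop any sum 2a that is achievable ONLY as a + a for a ∈ A (i.e. sums representable only with equal summands).
Enumerate pairs (a, a') with a < a' (symmetric, so each unordered pair gives one sum; this covers all a ≠ a'):
  -5 + -4 = -9
  -5 + 4 = -1
  -5 + 6 = 1
  -5 + 8 = 3
  -5 + 9 = 4
  -5 + 10 = 5
  -4 + 4 = 0
  -4 + 6 = 2
  -4 + 8 = 4
  -4 + 9 = 5
  -4 + 10 = 6
  4 + 6 = 10
  4 + 8 = 12
  4 + 9 = 13
  4 + 10 = 14
  6 + 8 = 14
  6 + 9 = 15
  6 + 10 = 16
  8 + 9 = 17
  8 + 10 = 18
  9 + 10 = 19
Collected distinct sums: {-9, -1, 0, 1, 2, 3, 4, 5, 6, 10, 12, 13, 14, 15, 16, 17, 18, 19}
|A +̂ A| = 18
(Reference bound: |A +̂ A| ≥ 2|A| - 3 for |A| ≥ 2, with |A| = 7 giving ≥ 11.)

|A +̂ A| = 18


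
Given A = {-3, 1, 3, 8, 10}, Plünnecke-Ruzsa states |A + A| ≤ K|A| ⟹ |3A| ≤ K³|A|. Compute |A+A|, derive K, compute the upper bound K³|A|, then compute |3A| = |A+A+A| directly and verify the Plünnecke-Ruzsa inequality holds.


|A| = 5.
Step 1: Compute A + A by enumerating all 25 pairs.
A + A = {-6, -2, 0, 2, 4, 5, 6, 7, 9, 11, 13, 16, 18, 20}, so |A + A| = 14.
Step 2: Doubling constant K = |A + A|/|A| = 14/5 = 14/5 ≈ 2.8000.
Step 3: Plünnecke-Ruzsa gives |3A| ≤ K³·|A| = (2.8000)³ · 5 ≈ 109.7600.
Step 4: Compute 3A = A + A + A directly by enumerating all triples (a,b,c) ∈ A³; |3A| = 27.
Step 5: Check 27 ≤ 109.7600? Yes ✓.

K = 14/5, Plünnecke-Ruzsa bound K³|A| ≈ 109.7600, |3A| = 27, inequality holds.


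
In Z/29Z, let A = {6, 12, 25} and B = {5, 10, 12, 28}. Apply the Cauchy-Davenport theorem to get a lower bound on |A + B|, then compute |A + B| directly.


Cauchy-Davenport: |A + B| ≥ min(p, |A| + |B| - 1) for A, B nonempty in Z/pZ.
|A| = 3, |B| = 4, p = 29.
CD lower bound = min(29, 3 + 4 - 1) = min(29, 6) = 6.
Compute A + B mod 29 directly:
a = 6: 6+5=11, 6+10=16, 6+12=18, 6+28=5
a = 12: 12+5=17, 12+10=22, 12+12=24, 12+28=11
a = 25: 25+5=1, 25+10=6, 25+12=8, 25+28=24
A + B = {1, 5, 6, 8, 11, 16, 17, 18, 22, 24}, so |A + B| = 10.
Verify: 10 ≥ 6? Yes ✓.

CD lower bound = 6, actual |A + B| = 10.


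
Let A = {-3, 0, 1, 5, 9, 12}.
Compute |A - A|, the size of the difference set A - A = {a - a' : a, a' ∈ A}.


A - A = {a - a' : a, a' ∈ A}; |A| = 6.
Bounds: 2|A|-1 ≤ |A - A| ≤ |A|² - |A| + 1, i.e. 11 ≤ |A - A| ≤ 31.
Note: 0 ∈ A - A always (from a - a). The set is symmetric: if d ∈ A - A then -d ∈ A - A.
Enumerate nonzero differences d = a - a' with a > a' (then include -d):
Positive differences: {1, 3, 4, 5, 7, 8, 9, 11, 12, 15}
Full difference set: {0} ∪ (positive diffs) ∪ (negative diffs).
|A - A| = 1 + 2·10 = 21 (matches direct enumeration: 21).

|A - A| = 21


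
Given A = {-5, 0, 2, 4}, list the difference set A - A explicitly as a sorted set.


A - A = {a - a' : a, a' ∈ A}.
Compute a - a' for each ordered pair (a, a'):
a = -5: -5--5=0, -5-0=-5, -5-2=-7, -5-4=-9
a = 0: 0--5=5, 0-0=0, 0-2=-2, 0-4=-4
a = 2: 2--5=7, 2-0=2, 2-2=0, 2-4=-2
a = 4: 4--5=9, 4-0=4, 4-2=2, 4-4=0
Collecting distinct values (and noting 0 appears from a-a):
A - A = {-9, -7, -5, -4, -2, 0, 2, 4, 5, 7, 9}
|A - A| = 11

A - A = {-9, -7, -5, -4, -2, 0, 2, 4, 5, 7, 9}


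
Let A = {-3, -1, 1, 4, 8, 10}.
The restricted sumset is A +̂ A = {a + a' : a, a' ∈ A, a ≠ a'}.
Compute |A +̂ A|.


Restricted sumset: A +̂ A = {a + a' : a ∈ A, a' ∈ A, a ≠ a'}.
Equivalently, take A + A and drop any sum 2a that is achievable ONLY as a + a for a ∈ A (i.e. sums representable only with equal summands).
Enumerate pairs (a, a') with a < a' (symmetric, so each unordered pair gives one sum; this covers all a ≠ a'):
  -3 + -1 = -4
  -3 + 1 = -2
  -3 + 4 = 1
  -3 + 8 = 5
  -3 + 10 = 7
  -1 + 1 = 0
  -1 + 4 = 3
  -1 + 8 = 7
  -1 + 10 = 9
  1 + 4 = 5
  1 + 8 = 9
  1 + 10 = 11
  4 + 8 = 12
  4 + 10 = 14
  8 + 10 = 18
Collected distinct sums: {-4, -2, 0, 1, 3, 5, 7, 9, 11, 12, 14, 18}
|A +̂ A| = 12
(Reference bound: |A +̂ A| ≥ 2|A| - 3 for |A| ≥ 2, with |A| = 6 giving ≥ 9.)

|A +̂ A| = 12


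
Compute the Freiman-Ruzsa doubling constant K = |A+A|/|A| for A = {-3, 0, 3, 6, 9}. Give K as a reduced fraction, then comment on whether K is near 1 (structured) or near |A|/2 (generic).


|A| = 5.
Compute A + A by enumerating all 25 pairs.
A + A = {-6, -3, 0, 3, 6, 9, 12, 15, 18}, so |A + A| = 9.
K = |A + A| / |A| = 9/5 (already in lowest terms) ≈ 1.8000.
Reference: AP of size 5 gives K = 9/5 ≈ 1.8000; a fully generic set of size 5 gives K ≈ 3.0000.

|A| = 5, |A + A| = 9, K = 9/5.


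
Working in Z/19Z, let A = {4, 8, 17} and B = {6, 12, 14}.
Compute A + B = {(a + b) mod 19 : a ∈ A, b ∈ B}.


Work in Z/19Z: reduce every sum a + b modulo 19.
Enumerate all 9 pairs:
a = 4: 4+6=10, 4+12=16, 4+14=18
a = 8: 8+6=14, 8+12=1, 8+14=3
a = 17: 17+6=4, 17+12=10, 17+14=12
Distinct residues collected: {1, 3, 4, 10, 12, 14, 16, 18}
|A + B| = 8 (out of 19 total residues).

A + B = {1, 3, 4, 10, 12, 14, 16, 18}


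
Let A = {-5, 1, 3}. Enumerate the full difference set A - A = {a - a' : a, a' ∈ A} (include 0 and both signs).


A - A = {a - a' : a, a' ∈ A}.
Compute a - a' for each ordered pair (a, a'):
a = -5: -5--5=0, -5-1=-6, -5-3=-8
a = 1: 1--5=6, 1-1=0, 1-3=-2
a = 3: 3--5=8, 3-1=2, 3-3=0
Collecting distinct values (and noting 0 appears from a-a):
A - A = {-8, -6, -2, 0, 2, 6, 8}
|A - A| = 7

A - A = {-8, -6, -2, 0, 2, 6, 8}


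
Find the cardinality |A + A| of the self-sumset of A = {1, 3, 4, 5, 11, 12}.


A + A = {a + a' : a, a' ∈ A}; |A| = 6.
General bounds: 2|A| - 1 ≤ |A + A| ≤ |A|(|A|+1)/2, i.e. 11 ≤ |A + A| ≤ 21.
Lower bound 2|A|-1 is attained iff A is an arithmetic progression.
Enumerate sums a + a' for a ≤ a' (symmetric, so this suffices):
a = 1: 1+1=2, 1+3=4, 1+4=5, 1+5=6, 1+11=12, 1+12=13
a = 3: 3+3=6, 3+4=7, 3+5=8, 3+11=14, 3+12=15
a = 4: 4+4=8, 4+5=9, 4+11=15, 4+12=16
a = 5: 5+5=10, 5+11=16, 5+12=17
a = 11: 11+11=22, 11+12=23
a = 12: 12+12=24
Distinct sums: {2, 4, 5, 6, 7, 8, 9, 10, 12, 13, 14, 15, 16, 17, 22, 23, 24}
|A + A| = 17

|A + A| = 17


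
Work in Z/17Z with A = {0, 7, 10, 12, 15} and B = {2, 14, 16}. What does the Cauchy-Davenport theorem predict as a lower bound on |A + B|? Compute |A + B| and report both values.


Cauchy-Davenport: |A + B| ≥ min(p, |A| + |B| - 1) for A, B nonempty in Z/pZ.
|A| = 5, |B| = 3, p = 17.
CD lower bound = min(17, 5 + 3 - 1) = min(17, 7) = 7.
Compute A + B mod 17 directly:
a = 0: 0+2=2, 0+14=14, 0+16=16
a = 7: 7+2=9, 7+14=4, 7+16=6
a = 10: 10+2=12, 10+14=7, 10+16=9
a = 12: 12+2=14, 12+14=9, 12+16=11
a = 15: 15+2=0, 15+14=12, 15+16=14
A + B = {0, 2, 4, 6, 7, 9, 11, 12, 14, 16}, so |A + B| = 10.
Verify: 10 ≥ 7? Yes ✓.

CD lower bound = 7, actual |A + B| = 10.


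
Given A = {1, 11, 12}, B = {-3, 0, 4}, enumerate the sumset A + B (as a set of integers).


A + B = {a + b : a ∈ A, b ∈ B}.
Enumerate all |A|·|B| = 3·3 = 9 pairs (a, b) and collect distinct sums.
a = 1: 1+-3=-2, 1+0=1, 1+4=5
a = 11: 11+-3=8, 11+0=11, 11+4=15
a = 12: 12+-3=9, 12+0=12, 12+4=16
Collecting distinct sums: A + B = {-2, 1, 5, 8, 9, 11, 12, 15, 16}
|A + B| = 9

A + B = {-2, 1, 5, 8, 9, 11, 12, 15, 16}


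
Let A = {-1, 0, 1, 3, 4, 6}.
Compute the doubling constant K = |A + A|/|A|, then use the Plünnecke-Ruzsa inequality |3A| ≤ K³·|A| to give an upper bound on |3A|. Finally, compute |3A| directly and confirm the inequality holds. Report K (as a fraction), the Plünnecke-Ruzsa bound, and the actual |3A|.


|A| = 6.
Step 1: Compute A + A by enumerating all 36 pairs.
A + A = {-2, -1, 0, 1, 2, 3, 4, 5, 6, 7, 8, 9, 10, 12}, so |A + A| = 14.
Step 2: Doubling constant K = |A + A|/|A| = 14/6 = 14/6 ≈ 2.3333.
Step 3: Plünnecke-Ruzsa gives |3A| ≤ K³·|A| = (2.3333)³ · 6 ≈ 76.2222.
Step 4: Compute 3A = A + A + A directly by enumerating all triples (a,b,c) ∈ A³; |3A| = 21.
Step 5: Check 21 ≤ 76.2222? Yes ✓.

K = 14/6, Plünnecke-Ruzsa bound K³|A| ≈ 76.2222, |3A| = 21, inequality holds.


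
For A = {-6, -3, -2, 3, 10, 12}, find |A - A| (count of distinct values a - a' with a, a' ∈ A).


A - A = {a - a' : a, a' ∈ A}; |A| = 6.
Bounds: 2|A|-1 ≤ |A - A| ≤ |A|² - |A| + 1, i.e. 11 ≤ |A - A| ≤ 31.
Note: 0 ∈ A - A always (from a - a). The set is symmetric: if d ∈ A - A then -d ∈ A - A.
Enumerate nonzero differences d = a - a' with a > a' (then include -d):
Positive differences: {1, 2, 3, 4, 5, 6, 7, 9, 12, 13, 14, 15, 16, 18}
Full difference set: {0} ∪ (positive diffs) ∪ (negative diffs).
|A - A| = 1 + 2·14 = 29 (matches direct enumeration: 29).

|A - A| = 29


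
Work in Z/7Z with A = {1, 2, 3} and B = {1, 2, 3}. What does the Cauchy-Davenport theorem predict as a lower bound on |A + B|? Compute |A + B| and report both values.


Cauchy-Davenport: |A + B| ≥ min(p, |A| + |B| - 1) for A, B nonempty in Z/pZ.
|A| = 3, |B| = 3, p = 7.
CD lower bound = min(7, 3 + 3 - 1) = min(7, 5) = 5.
Compute A + B mod 7 directly:
a = 1: 1+1=2, 1+2=3, 1+3=4
a = 2: 2+1=3, 2+2=4, 2+3=5
a = 3: 3+1=4, 3+2=5, 3+3=6
A + B = {2, 3, 4, 5, 6}, so |A + B| = 5.
Verify: 5 ≥ 5? Yes ✓.

CD lower bound = 5, actual |A + B| = 5.


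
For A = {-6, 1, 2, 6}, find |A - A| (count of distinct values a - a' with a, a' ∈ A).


A - A = {a - a' : a, a' ∈ A}; |A| = 4.
Bounds: 2|A|-1 ≤ |A - A| ≤ |A|² - |A| + 1, i.e. 7 ≤ |A - A| ≤ 13.
Note: 0 ∈ A - A always (from a - a). The set is symmetric: if d ∈ A - A then -d ∈ A - A.
Enumerate nonzero differences d = a - a' with a > a' (then include -d):
Positive differences: {1, 4, 5, 7, 8, 12}
Full difference set: {0} ∪ (positive diffs) ∪ (negative diffs).
|A - A| = 1 + 2·6 = 13 (matches direct enumeration: 13).

|A - A| = 13


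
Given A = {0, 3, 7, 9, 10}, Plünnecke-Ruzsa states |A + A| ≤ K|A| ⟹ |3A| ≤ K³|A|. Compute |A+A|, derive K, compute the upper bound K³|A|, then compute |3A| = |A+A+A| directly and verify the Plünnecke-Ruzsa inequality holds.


|A| = 5.
Step 1: Compute A + A by enumerating all 25 pairs.
A + A = {0, 3, 6, 7, 9, 10, 12, 13, 14, 16, 17, 18, 19, 20}, so |A + A| = 14.
Step 2: Doubling constant K = |A + A|/|A| = 14/5 = 14/5 ≈ 2.8000.
Step 3: Plünnecke-Ruzsa gives |3A| ≤ K³·|A| = (2.8000)³ · 5 ≈ 109.7600.
Step 4: Compute 3A = A + A + A directly by enumerating all triples (a,b,c) ∈ A³; |3A| = 25.
Step 5: Check 25 ≤ 109.7600? Yes ✓.

K = 14/5, Plünnecke-Ruzsa bound K³|A| ≈ 109.7600, |3A| = 25, inequality holds.


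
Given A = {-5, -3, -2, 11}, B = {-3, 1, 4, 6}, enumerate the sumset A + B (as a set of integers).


A + B = {a + b : a ∈ A, b ∈ B}.
Enumerate all |A|·|B| = 4·4 = 16 pairs (a, b) and collect distinct sums.
a = -5: -5+-3=-8, -5+1=-4, -5+4=-1, -5+6=1
a = -3: -3+-3=-6, -3+1=-2, -3+4=1, -3+6=3
a = -2: -2+-3=-5, -2+1=-1, -2+4=2, -2+6=4
a = 11: 11+-3=8, 11+1=12, 11+4=15, 11+6=17
Collecting distinct sums: A + B = {-8, -6, -5, -4, -2, -1, 1, 2, 3, 4, 8, 12, 15, 17}
|A + B| = 14

A + B = {-8, -6, -5, -4, -2, -1, 1, 2, 3, 4, 8, 12, 15, 17}


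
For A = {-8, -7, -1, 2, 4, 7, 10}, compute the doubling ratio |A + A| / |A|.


|A| = 7.
Compute A + A by enumerating all 49 pairs.
A + A = {-16, -15, -14, -9, -8, -6, -5, -4, -3, -2, -1, 0, 1, 2, 3, 4, 6, 8, 9, 11, 12, 14, 17, 20}, so |A + A| = 24.
K = |A + A| / |A| = 24/7 (already in lowest terms) ≈ 3.4286.
Reference: AP of size 7 gives K = 13/7 ≈ 1.8571; a fully generic set of size 7 gives K ≈ 4.0000.

|A| = 7, |A + A| = 24, K = 24/7.


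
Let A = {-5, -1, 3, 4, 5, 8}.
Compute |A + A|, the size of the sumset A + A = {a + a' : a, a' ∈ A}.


A + A = {a + a' : a, a' ∈ A}; |A| = 6.
General bounds: 2|A| - 1 ≤ |A + A| ≤ |A|(|A|+1)/2, i.e. 11 ≤ |A + A| ≤ 21.
Lower bound 2|A|-1 is attained iff A is an arithmetic progression.
Enumerate sums a + a' for a ≤ a' (symmetric, so this suffices):
a = -5: -5+-5=-10, -5+-1=-6, -5+3=-2, -5+4=-1, -5+5=0, -5+8=3
a = -1: -1+-1=-2, -1+3=2, -1+4=3, -1+5=4, -1+8=7
a = 3: 3+3=6, 3+4=7, 3+5=8, 3+8=11
a = 4: 4+4=8, 4+5=9, 4+8=12
a = 5: 5+5=10, 5+8=13
a = 8: 8+8=16
Distinct sums: {-10, -6, -2, -1, 0, 2, 3, 4, 6, 7, 8, 9, 10, 11, 12, 13, 16}
|A + A| = 17

|A + A| = 17


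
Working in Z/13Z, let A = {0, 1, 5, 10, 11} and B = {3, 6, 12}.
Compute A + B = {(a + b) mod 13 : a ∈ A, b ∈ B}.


Work in Z/13Z: reduce every sum a + b modulo 13.
Enumerate all 15 pairs:
a = 0: 0+3=3, 0+6=6, 0+12=12
a = 1: 1+3=4, 1+6=7, 1+12=0
a = 5: 5+3=8, 5+6=11, 5+12=4
a = 10: 10+3=0, 10+6=3, 10+12=9
a = 11: 11+3=1, 11+6=4, 11+12=10
Distinct residues collected: {0, 1, 3, 4, 6, 7, 8, 9, 10, 11, 12}
|A + B| = 11 (out of 13 total residues).

A + B = {0, 1, 3, 4, 6, 7, 8, 9, 10, 11, 12}


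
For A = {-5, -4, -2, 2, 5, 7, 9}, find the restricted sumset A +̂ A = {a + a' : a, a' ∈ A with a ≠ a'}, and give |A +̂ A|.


Restricted sumset: A +̂ A = {a + a' : a ∈ A, a' ∈ A, a ≠ a'}.
Equivalently, take A + A and drop any sum 2a that is achievable ONLY as a + a for a ∈ A (i.e. sums representable only with equal summands).
Enumerate pairs (a, a') with a < a' (symmetric, so each unordered pair gives one sum; this covers all a ≠ a'):
  -5 + -4 = -9
  -5 + -2 = -7
  -5 + 2 = -3
  -5 + 5 = 0
  -5 + 7 = 2
  -5 + 9 = 4
  -4 + -2 = -6
  -4 + 2 = -2
  -4 + 5 = 1
  -4 + 7 = 3
  -4 + 9 = 5
  -2 + 2 = 0
  -2 + 5 = 3
  -2 + 7 = 5
  -2 + 9 = 7
  2 + 5 = 7
  2 + 7 = 9
  2 + 9 = 11
  5 + 7 = 12
  5 + 9 = 14
  7 + 9 = 16
Collected distinct sums: {-9, -7, -6, -3, -2, 0, 1, 2, 3, 4, 5, 7, 9, 11, 12, 14, 16}
|A +̂ A| = 17
(Reference bound: |A +̂ A| ≥ 2|A| - 3 for |A| ≥ 2, with |A| = 7 giving ≥ 11.)

|A +̂ A| = 17


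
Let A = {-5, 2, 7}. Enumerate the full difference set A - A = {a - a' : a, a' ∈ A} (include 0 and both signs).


A - A = {a - a' : a, a' ∈ A}.
Compute a - a' for each ordered pair (a, a'):
a = -5: -5--5=0, -5-2=-7, -5-7=-12
a = 2: 2--5=7, 2-2=0, 2-7=-5
a = 7: 7--5=12, 7-2=5, 7-7=0
Collecting distinct values (and noting 0 appears from a-a):
A - A = {-12, -7, -5, 0, 5, 7, 12}
|A - A| = 7

A - A = {-12, -7, -5, 0, 5, 7, 12}


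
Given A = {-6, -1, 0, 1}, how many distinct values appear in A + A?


A + A = {a + a' : a, a' ∈ A}; |A| = 4.
General bounds: 2|A| - 1 ≤ |A + A| ≤ |A|(|A|+1)/2, i.e. 7 ≤ |A + A| ≤ 10.
Lower bound 2|A|-1 is attained iff A is an arithmetic progression.
Enumerate sums a + a' for a ≤ a' (symmetric, so this suffices):
a = -6: -6+-6=-12, -6+-1=-7, -6+0=-6, -6+1=-5
a = -1: -1+-1=-2, -1+0=-1, -1+1=0
a = 0: 0+0=0, 0+1=1
a = 1: 1+1=2
Distinct sums: {-12, -7, -6, -5, -2, -1, 0, 1, 2}
|A + A| = 9

|A + A| = 9


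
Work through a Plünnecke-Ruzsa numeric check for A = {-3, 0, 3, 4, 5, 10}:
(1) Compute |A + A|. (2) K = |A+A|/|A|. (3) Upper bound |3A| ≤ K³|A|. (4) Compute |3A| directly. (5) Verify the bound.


|A| = 6.
Step 1: Compute A + A by enumerating all 36 pairs.
A + A = {-6, -3, 0, 1, 2, 3, 4, 5, 6, 7, 8, 9, 10, 13, 14, 15, 20}, so |A + A| = 17.
Step 2: Doubling constant K = |A + A|/|A| = 17/6 = 17/6 ≈ 2.8333.
Step 3: Plünnecke-Ruzsa gives |3A| ≤ K³·|A| = (2.8333)³ · 6 ≈ 136.4722.
Step 4: Compute 3A = A + A + A directly by enumerating all triples (a,b,c) ∈ A³; |3A| = 30.
Step 5: Check 30 ≤ 136.4722? Yes ✓.

K = 17/6, Plünnecke-Ruzsa bound K³|A| ≈ 136.4722, |3A| = 30, inequality holds.


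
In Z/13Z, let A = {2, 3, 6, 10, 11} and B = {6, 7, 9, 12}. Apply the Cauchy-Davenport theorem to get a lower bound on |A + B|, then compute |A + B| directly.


Cauchy-Davenport: |A + B| ≥ min(p, |A| + |B| - 1) for A, B nonempty in Z/pZ.
|A| = 5, |B| = 4, p = 13.
CD lower bound = min(13, 5 + 4 - 1) = min(13, 8) = 8.
Compute A + B mod 13 directly:
a = 2: 2+6=8, 2+7=9, 2+9=11, 2+12=1
a = 3: 3+6=9, 3+7=10, 3+9=12, 3+12=2
a = 6: 6+6=12, 6+7=0, 6+9=2, 6+12=5
a = 10: 10+6=3, 10+7=4, 10+9=6, 10+12=9
a = 11: 11+6=4, 11+7=5, 11+9=7, 11+12=10
A + B = {0, 1, 2, 3, 4, 5, 6, 7, 8, 9, 10, 11, 12}, so |A + B| = 13.
Verify: 13 ≥ 8? Yes ✓.

CD lower bound = 8, actual |A + B| = 13.


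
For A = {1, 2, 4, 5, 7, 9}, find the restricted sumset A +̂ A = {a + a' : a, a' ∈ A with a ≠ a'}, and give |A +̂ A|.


Restricted sumset: A +̂ A = {a + a' : a ∈ A, a' ∈ A, a ≠ a'}.
Equivalently, take A + A and drop any sum 2a that is achievable ONLY as a + a for a ∈ A (i.e. sums representable only with equal summands).
Enumerate pairs (a, a') with a < a' (symmetric, so each unordered pair gives one sum; this covers all a ≠ a'):
  1 + 2 = 3
  1 + 4 = 5
  1 + 5 = 6
  1 + 7 = 8
  1 + 9 = 10
  2 + 4 = 6
  2 + 5 = 7
  2 + 7 = 9
  2 + 9 = 11
  4 + 5 = 9
  4 + 7 = 11
  4 + 9 = 13
  5 + 7 = 12
  5 + 9 = 14
  7 + 9 = 16
Collected distinct sums: {3, 5, 6, 7, 8, 9, 10, 11, 12, 13, 14, 16}
|A +̂ A| = 12
(Reference bound: |A +̂ A| ≥ 2|A| - 3 for |A| ≥ 2, with |A| = 6 giving ≥ 9.)

|A +̂ A| = 12


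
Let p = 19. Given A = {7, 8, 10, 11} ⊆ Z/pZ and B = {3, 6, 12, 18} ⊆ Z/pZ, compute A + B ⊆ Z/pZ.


Work in Z/19Z: reduce every sum a + b modulo 19.
Enumerate all 16 pairs:
a = 7: 7+3=10, 7+6=13, 7+12=0, 7+18=6
a = 8: 8+3=11, 8+6=14, 8+12=1, 8+18=7
a = 10: 10+3=13, 10+6=16, 10+12=3, 10+18=9
a = 11: 11+3=14, 11+6=17, 11+12=4, 11+18=10
Distinct residues collected: {0, 1, 3, 4, 6, 7, 9, 10, 11, 13, 14, 16, 17}
|A + B| = 13 (out of 19 total residues).

A + B = {0, 1, 3, 4, 6, 7, 9, 10, 11, 13, 14, 16, 17}


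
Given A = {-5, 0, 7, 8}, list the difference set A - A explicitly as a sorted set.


A - A = {a - a' : a, a' ∈ A}.
Compute a - a' for each ordered pair (a, a'):
a = -5: -5--5=0, -5-0=-5, -5-7=-12, -5-8=-13
a = 0: 0--5=5, 0-0=0, 0-7=-7, 0-8=-8
a = 7: 7--5=12, 7-0=7, 7-7=0, 7-8=-1
a = 8: 8--5=13, 8-0=8, 8-7=1, 8-8=0
Collecting distinct values (and noting 0 appears from a-a):
A - A = {-13, -12, -8, -7, -5, -1, 0, 1, 5, 7, 8, 12, 13}
|A - A| = 13

A - A = {-13, -12, -8, -7, -5, -1, 0, 1, 5, 7, 8, 12, 13}


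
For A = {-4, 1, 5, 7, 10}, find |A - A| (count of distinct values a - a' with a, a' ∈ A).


A - A = {a - a' : a, a' ∈ A}; |A| = 5.
Bounds: 2|A|-1 ≤ |A - A| ≤ |A|² - |A| + 1, i.e. 9 ≤ |A - A| ≤ 21.
Note: 0 ∈ A - A always (from a - a). The set is symmetric: if d ∈ A - A then -d ∈ A - A.
Enumerate nonzero differences d = a - a' with a > a' (then include -d):
Positive differences: {2, 3, 4, 5, 6, 9, 11, 14}
Full difference set: {0} ∪ (positive diffs) ∪ (negative diffs).
|A - A| = 1 + 2·8 = 17 (matches direct enumeration: 17).

|A - A| = 17


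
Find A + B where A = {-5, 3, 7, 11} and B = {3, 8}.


A + B = {a + b : a ∈ A, b ∈ B}.
Enumerate all |A|·|B| = 4·2 = 8 pairs (a, b) and collect distinct sums.
a = -5: -5+3=-2, -5+8=3
a = 3: 3+3=6, 3+8=11
a = 7: 7+3=10, 7+8=15
a = 11: 11+3=14, 11+8=19
Collecting distinct sums: A + B = {-2, 3, 6, 10, 11, 14, 15, 19}
|A + B| = 8

A + B = {-2, 3, 6, 10, 11, 14, 15, 19}


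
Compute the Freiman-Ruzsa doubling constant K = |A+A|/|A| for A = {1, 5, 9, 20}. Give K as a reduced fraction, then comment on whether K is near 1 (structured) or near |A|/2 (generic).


|A| = 4.
Compute A + A by enumerating all 16 pairs.
A + A = {2, 6, 10, 14, 18, 21, 25, 29, 40}, so |A + A| = 9.
K = |A + A| / |A| = 9/4 (already in lowest terms) ≈ 2.2500.
Reference: AP of size 4 gives K = 7/4 ≈ 1.7500; a fully generic set of size 4 gives K ≈ 2.5000.

|A| = 4, |A + A| = 9, K = 9/4.


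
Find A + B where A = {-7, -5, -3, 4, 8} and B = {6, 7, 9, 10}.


A + B = {a + b : a ∈ A, b ∈ B}.
Enumerate all |A|·|B| = 5·4 = 20 pairs (a, b) and collect distinct sums.
a = -7: -7+6=-1, -7+7=0, -7+9=2, -7+10=3
a = -5: -5+6=1, -5+7=2, -5+9=4, -5+10=5
a = -3: -3+6=3, -3+7=4, -3+9=6, -3+10=7
a = 4: 4+6=10, 4+7=11, 4+9=13, 4+10=14
a = 8: 8+6=14, 8+7=15, 8+9=17, 8+10=18
Collecting distinct sums: A + B = {-1, 0, 1, 2, 3, 4, 5, 6, 7, 10, 11, 13, 14, 15, 17, 18}
|A + B| = 16

A + B = {-1, 0, 1, 2, 3, 4, 5, 6, 7, 10, 11, 13, 14, 15, 17, 18}


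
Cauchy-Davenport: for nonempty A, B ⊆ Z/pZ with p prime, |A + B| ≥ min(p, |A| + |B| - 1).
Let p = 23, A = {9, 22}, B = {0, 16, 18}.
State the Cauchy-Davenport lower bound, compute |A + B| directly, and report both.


Cauchy-Davenport: |A + B| ≥ min(p, |A| + |B| - 1) for A, B nonempty in Z/pZ.
|A| = 2, |B| = 3, p = 23.
CD lower bound = min(23, 2 + 3 - 1) = min(23, 4) = 4.
Compute A + B mod 23 directly:
a = 9: 9+0=9, 9+16=2, 9+18=4
a = 22: 22+0=22, 22+16=15, 22+18=17
A + B = {2, 4, 9, 15, 17, 22}, so |A + B| = 6.
Verify: 6 ≥ 4? Yes ✓.

CD lower bound = 4, actual |A + B| = 6.


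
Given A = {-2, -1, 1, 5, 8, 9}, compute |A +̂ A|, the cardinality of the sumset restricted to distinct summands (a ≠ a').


Restricted sumset: A +̂ A = {a + a' : a ∈ A, a' ∈ A, a ≠ a'}.
Equivalently, take A + A and drop any sum 2a that is achievable ONLY as a + a for a ∈ A (i.e. sums representable only with equal summands).
Enumerate pairs (a, a') with a < a' (symmetric, so each unordered pair gives one sum; this covers all a ≠ a'):
  -2 + -1 = -3
  -2 + 1 = -1
  -2 + 5 = 3
  -2 + 8 = 6
  -2 + 9 = 7
  -1 + 1 = 0
  -1 + 5 = 4
  -1 + 8 = 7
  -1 + 9 = 8
  1 + 5 = 6
  1 + 8 = 9
  1 + 9 = 10
  5 + 8 = 13
  5 + 9 = 14
  8 + 9 = 17
Collected distinct sums: {-3, -1, 0, 3, 4, 6, 7, 8, 9, 10, 13, 14, 17}
|A +̂ A| = 13
(Reference bound: |A +̂ A| ≥ 2|A| - 3 for |A| ≥ 2, with |A| = 6 giving ≥ 9.)

|A +̂ A| = 13
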